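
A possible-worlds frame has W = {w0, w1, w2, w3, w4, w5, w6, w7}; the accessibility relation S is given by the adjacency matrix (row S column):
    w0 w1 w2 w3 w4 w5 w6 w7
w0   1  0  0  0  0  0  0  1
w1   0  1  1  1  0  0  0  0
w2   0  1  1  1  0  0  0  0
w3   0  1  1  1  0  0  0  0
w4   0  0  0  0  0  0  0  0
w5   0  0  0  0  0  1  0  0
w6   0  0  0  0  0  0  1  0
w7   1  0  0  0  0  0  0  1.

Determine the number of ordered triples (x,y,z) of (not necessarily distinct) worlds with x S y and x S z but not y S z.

0

S is Euclidean; there are no such tuples.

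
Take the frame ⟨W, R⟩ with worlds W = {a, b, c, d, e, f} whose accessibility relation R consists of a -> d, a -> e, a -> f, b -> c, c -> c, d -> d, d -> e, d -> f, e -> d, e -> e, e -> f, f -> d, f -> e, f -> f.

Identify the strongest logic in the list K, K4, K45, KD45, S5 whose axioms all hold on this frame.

KD45

Transitive (axiom 4): yes — every two-step R-path is closed by a direct edge.
Euclidean (axiom 5): yes — any two successors of a common world are R-related.
Serial (axiom D): yes — every world has a successor (e.g. a R d).
Reflexive (axiom T): no — a is not related to itself.
So F validates K, K4, K45, KD45; S5 would additionally require R to be reflexive. The strongest is KD45.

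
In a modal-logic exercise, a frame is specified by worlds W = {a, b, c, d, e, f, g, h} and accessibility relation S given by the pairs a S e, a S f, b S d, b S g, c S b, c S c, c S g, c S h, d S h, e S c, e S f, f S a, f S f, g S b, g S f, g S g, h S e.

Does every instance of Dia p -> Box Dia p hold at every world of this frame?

Axiom 5 corresponds to the accessibility relation being Euclidean.
Euclidean: no — a S f and a S e, but not f S e.

No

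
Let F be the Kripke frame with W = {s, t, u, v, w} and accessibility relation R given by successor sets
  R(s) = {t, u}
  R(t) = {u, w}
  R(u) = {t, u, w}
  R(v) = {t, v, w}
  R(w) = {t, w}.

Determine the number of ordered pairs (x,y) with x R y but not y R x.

5

Enumerating: (s,t), (s,u), (u,w), (v,t), (v,w).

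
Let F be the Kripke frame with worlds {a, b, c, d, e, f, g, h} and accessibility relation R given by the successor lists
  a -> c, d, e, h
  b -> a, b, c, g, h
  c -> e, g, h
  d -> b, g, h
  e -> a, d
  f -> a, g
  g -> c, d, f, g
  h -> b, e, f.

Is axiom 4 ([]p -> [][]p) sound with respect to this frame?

The schema 4 characterises exactly the transitive frames.
Transitive: no — a R c and c R g, but not a R g.

No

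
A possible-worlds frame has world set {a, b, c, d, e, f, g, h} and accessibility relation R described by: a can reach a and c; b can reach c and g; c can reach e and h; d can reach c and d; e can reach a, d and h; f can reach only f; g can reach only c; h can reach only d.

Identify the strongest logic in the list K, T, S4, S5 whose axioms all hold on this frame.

Reflexive (axiom T): no — b is not related to itself.
Transitive (axiom 4): no — a R c and c R e, but not a R e.
Euclidean (axiom 5): no — b R c and b R g, but not c R g.
So F validates K; T would additionally require R to be reflexive. The strongest is K.

K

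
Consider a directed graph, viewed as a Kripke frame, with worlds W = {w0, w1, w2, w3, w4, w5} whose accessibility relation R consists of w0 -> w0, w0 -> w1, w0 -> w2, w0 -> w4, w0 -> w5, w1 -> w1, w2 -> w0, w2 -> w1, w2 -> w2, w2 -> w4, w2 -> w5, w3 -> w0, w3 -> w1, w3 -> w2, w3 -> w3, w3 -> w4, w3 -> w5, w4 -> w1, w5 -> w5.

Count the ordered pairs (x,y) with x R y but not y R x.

Enumerating: (w0,w1), (w0,w4), (w0,w5), (w2,w1), (w2,w4), (w2,w5), (w3,w0), (w3,w1), (w3,w2), (w3,w4), (w3,w5), (w4,w1).

12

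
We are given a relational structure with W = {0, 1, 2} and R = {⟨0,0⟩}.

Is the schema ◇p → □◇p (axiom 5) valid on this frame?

Yes

By correspondence theory, 5 is valid on a frame iff R is Euclidean.
Euclidean: yes — any two successors of a common world are R-related.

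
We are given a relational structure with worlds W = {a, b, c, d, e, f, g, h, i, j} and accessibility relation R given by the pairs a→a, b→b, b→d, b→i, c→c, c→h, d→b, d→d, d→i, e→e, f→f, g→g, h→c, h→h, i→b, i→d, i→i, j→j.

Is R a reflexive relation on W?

Reflexive: yes — every world is R-related to itself.

Yes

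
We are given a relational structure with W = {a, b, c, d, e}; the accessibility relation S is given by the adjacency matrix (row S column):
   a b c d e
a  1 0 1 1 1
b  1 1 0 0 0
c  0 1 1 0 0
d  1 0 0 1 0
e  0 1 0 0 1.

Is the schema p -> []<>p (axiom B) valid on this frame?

By correspondence theory, B is valid on a frame iff S is symmetric.
Symmetric: no — a S c but not c S a.

No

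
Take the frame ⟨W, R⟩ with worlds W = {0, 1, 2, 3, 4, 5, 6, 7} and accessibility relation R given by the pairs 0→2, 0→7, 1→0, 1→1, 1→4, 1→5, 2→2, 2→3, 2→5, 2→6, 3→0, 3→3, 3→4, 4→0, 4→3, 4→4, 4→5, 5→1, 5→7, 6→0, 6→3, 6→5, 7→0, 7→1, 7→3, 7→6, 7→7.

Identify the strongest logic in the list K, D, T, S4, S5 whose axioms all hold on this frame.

D

Serial (axiom D): yes — every world has a successor (e.g. 0 R 2).
Reflexive (axiom T): no — 0 is not related to itself.
Transitive (axiom 4): no — 0 R 2 and 2 R 3, but not 0 R 3.
Euclidean (axiom 5): no — 0 R 2 and 0 R 7, but not 2 R 7.
So F validates K, D; T would additionally require R to be reflexive. The strongest is D.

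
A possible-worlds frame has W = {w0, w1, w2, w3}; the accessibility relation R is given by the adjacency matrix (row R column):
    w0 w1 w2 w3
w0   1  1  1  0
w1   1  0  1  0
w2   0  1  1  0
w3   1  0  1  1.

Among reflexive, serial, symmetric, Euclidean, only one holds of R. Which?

Reflexive: no — w1 is not related to itself.
Serial: yes — every world has a successor (e.g. w0 R w0).
Symmetric: no — w0 R w2 but not w2 R w0.
Euclidean: no — w1 R w2 and w1 R w0, but not w2 R w0.
Only serial holds.

serial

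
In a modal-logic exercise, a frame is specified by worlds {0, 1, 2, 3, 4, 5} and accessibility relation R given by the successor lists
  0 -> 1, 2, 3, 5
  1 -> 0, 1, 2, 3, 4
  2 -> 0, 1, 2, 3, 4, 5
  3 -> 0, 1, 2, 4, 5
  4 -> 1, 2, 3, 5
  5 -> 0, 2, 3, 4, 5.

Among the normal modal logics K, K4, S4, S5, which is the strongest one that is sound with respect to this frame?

Transitive (axiom 4): no — 0 R 1 and 1 R 4, but not 0 R 4.
Reflexive (axiom T): no — 0 is not related to itself.
Euclidean (axiom 5): no — 0 R 1 and 0 R 5, but not 1 R 5.
So F validates K; K4 would additionally require R to be transitive. The strongest is K.

K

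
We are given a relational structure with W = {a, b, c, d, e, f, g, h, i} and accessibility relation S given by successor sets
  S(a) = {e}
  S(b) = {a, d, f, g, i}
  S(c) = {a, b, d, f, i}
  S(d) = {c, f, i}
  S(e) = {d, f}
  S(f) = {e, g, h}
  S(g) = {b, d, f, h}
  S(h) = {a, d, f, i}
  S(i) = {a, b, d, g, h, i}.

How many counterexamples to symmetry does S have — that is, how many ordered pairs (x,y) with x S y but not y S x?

16

Enumerating: (a,e), (b,a), (b,d), (b,f), (c,a), (c,b), (c,f), (c,i), (d,f), (e,d), (g,d), (g,h), (h,a), (h,d), (i,a), (i,g).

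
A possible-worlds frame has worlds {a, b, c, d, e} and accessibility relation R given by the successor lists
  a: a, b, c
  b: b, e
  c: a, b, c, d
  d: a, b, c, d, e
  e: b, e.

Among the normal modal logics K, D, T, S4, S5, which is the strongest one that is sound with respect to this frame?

Serial (axiom D): yes — every world has a successor (e.g. a R a).
Reflexive (axiom T): yes — every world is R-related to itself.
Transitive (axiom 4): no — a R b and b R e, but not a R e.
Euclidean (axiom 5): no — a R b and a R c, but not b R c.
So F validates K, D, T; S4 would additionally require R to be transitive. The strongest is T.

T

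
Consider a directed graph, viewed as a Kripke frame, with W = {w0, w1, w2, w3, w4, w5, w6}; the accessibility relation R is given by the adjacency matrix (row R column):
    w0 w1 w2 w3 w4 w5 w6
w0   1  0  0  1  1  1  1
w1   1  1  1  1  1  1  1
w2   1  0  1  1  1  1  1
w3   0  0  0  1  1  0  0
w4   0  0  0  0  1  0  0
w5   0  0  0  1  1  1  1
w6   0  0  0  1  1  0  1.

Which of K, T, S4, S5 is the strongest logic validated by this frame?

Reflexive (axiom T): yes — every world is R-related to itself.
Transitive (axiom 4): yes — every two-step R-path is closed by a direct edge.
Euclidean (axiom 5): no — w0 R w3 and w0 R w5, but not w3 R w5.
So F validates K, T, S4; S5 would additionally require R to be Euclidean. The strongest is S4.

S4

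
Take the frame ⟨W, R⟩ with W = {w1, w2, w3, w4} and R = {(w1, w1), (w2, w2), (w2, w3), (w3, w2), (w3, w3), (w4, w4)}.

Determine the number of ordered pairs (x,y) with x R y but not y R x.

0

R is symmetric; there are no such tuples.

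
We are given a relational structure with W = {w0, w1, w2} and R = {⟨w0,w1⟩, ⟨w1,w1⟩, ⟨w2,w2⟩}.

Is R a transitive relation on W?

Yes

Transitive: yes — every two-step R-path is closed by a direct edge.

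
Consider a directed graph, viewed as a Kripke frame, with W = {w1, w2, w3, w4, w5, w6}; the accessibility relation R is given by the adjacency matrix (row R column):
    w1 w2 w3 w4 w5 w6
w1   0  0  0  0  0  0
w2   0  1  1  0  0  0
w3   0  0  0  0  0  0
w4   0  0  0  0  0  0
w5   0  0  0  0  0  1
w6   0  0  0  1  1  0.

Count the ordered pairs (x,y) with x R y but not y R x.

Enumerating: (w2,w3), (w6,w4).

2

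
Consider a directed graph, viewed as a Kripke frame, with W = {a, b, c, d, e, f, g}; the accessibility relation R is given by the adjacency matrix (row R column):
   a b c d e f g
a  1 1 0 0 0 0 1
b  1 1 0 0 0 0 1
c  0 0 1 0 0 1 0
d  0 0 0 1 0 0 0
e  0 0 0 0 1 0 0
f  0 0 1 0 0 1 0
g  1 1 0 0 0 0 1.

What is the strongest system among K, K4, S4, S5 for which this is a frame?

S5

Transitive (axiom 4): yes — every two-step R-path is closed by a direct edge.
Reflexive (axiom T): yes — every world is R-related to itself.
Euclidean (axiom 5): yes — any two successors of a common world are R-related.
So F validates K, K4, S4, S5. The strongest is S5.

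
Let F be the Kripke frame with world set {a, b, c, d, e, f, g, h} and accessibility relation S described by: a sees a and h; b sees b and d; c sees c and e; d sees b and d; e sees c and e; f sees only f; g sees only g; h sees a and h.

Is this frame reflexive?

Reflexive: yes — every world is S-related to itself.

Yes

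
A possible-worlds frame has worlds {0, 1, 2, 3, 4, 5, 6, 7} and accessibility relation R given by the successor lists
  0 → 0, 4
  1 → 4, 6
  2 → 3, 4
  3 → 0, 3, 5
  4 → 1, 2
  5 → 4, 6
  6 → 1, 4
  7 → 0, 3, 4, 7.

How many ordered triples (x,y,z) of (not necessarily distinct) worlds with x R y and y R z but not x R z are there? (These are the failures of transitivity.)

24

Enumerating: (0,4,1), (0,4,2), (1,4,1), (1,4,2), (1,6,1), (2,3,0), (2,3,5), (2,4,1), (2,4,2), (3,0,4), (3,5,4), (3,5,6), … and 12 more.
Total: 24.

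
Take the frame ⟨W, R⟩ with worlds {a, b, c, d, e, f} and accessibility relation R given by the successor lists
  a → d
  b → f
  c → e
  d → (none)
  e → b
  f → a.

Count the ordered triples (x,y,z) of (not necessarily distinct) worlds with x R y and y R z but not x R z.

4

Enumerating: (b,f,a), (c,e,b), (e,b,f), (f,a,d).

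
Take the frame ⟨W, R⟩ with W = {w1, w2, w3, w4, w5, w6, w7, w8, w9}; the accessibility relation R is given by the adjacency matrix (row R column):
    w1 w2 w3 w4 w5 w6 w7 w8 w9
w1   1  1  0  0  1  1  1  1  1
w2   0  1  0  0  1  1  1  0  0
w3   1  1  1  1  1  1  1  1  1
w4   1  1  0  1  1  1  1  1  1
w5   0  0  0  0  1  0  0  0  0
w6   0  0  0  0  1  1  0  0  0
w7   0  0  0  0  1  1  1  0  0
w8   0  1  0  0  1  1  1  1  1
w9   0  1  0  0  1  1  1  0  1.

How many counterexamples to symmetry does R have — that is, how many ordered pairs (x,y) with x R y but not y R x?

36

Enumerating: (w1,w2), (w1,w5), (w1,w6), (w1,w7), (w1,w8), (w1,w9), (w2,w5), (w2,w6), (w2,w7), (w3,w1), (w3,w2), (w3,w4), … and 24 more.
Total: 36.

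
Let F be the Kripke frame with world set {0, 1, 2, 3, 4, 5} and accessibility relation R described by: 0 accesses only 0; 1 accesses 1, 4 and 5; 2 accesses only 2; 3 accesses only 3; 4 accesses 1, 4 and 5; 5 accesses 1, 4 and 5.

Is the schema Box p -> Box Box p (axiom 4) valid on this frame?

Axiom 4 corresponds to the accessibility relation being transitive.
Transitive: yes — every two-step R-path is closed by a direct edge.

Yes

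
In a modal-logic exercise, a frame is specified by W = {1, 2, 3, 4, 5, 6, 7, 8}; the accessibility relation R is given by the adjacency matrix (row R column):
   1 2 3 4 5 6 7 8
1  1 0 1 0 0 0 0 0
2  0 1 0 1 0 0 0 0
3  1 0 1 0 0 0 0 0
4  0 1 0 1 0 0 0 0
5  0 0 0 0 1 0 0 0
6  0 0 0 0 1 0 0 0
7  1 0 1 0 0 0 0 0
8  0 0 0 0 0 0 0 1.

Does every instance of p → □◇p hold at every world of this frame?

The schema B characterises exactly the symmetric frames.
Symmetric: no — 6 R 5 but not 5 R 6.

No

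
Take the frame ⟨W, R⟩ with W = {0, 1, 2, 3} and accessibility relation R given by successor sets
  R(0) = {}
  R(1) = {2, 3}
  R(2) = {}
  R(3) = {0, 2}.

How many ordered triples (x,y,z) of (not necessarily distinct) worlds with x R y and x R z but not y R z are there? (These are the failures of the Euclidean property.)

7

Enumerating: (1,2,2), (1,2,3), (1,3,3), (3,0,0), (3,0,2), (3,2,0), (3,2,2).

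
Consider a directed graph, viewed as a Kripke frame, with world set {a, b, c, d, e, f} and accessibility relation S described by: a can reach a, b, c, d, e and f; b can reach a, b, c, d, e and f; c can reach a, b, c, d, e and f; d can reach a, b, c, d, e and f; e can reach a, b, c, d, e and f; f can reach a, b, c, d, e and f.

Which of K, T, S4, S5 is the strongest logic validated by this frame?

S5

Reflexive (axiom T): yes — every world is S-related to itself.
Transitive (axiom 4): yes — every two-step S-path is closed by a direct edge.
Euclidean (axiom 5): yes — any two successors of a common world are S-related.
So F validates K, T, S4, S5. The strongest is S5.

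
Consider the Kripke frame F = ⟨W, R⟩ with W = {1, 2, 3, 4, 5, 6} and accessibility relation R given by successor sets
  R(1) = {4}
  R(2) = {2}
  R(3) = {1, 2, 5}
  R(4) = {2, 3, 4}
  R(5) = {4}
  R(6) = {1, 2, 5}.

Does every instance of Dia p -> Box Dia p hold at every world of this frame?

No

By correspondence theory, 5 is valid on a frame iff R is Euclidean.
Euclidean: no — 3 R 1 and 3 R 2, but not 1 R 2.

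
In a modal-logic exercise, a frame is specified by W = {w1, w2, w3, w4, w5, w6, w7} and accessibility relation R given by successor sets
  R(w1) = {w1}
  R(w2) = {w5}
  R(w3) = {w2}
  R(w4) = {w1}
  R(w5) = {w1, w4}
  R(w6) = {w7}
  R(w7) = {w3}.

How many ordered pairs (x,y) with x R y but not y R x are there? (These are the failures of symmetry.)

Enumerating: (w2,w5), (w3,w2), (w4,w1), (w5,w1), (w5,w4), (w6,w7), (w7,w3).

7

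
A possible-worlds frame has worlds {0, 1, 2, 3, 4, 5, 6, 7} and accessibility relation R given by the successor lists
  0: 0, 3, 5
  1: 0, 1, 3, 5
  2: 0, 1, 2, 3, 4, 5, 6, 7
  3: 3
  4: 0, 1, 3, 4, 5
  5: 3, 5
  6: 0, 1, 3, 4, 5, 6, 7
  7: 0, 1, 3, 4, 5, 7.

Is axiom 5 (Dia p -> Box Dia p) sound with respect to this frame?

No

The schema 5 characterises exactly the Euclidean frames.
Euclidean: no — 0 R 3 and 0 R 5, but not 3 R 5.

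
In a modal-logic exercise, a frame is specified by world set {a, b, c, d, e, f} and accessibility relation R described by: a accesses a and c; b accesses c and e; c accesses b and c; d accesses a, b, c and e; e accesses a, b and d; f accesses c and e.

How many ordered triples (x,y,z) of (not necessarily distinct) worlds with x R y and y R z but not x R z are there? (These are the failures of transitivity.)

Enumerating: (a,c,b), (b,c,b), (b,e,a), (b,e,b), (b,e,d), (c,b,e), (d,e,d), (e,a,c), (e,b,c), (e,b,e), (e,d,c), (e,d,e), (f,c,b), (f,e,a), (f,e,b), (f,e,d).

16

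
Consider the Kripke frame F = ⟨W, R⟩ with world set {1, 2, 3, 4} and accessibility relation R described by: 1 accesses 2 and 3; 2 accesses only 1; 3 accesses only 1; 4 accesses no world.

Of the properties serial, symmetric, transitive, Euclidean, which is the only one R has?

symmetric

Serial: no — 4 has no R-successor.
Symmetric: yes — every pair in R has its reverse in R.
Transitive: no — 2 R 1 and 1 R 3, but not 2 R 3.
Euclidean: no — 1 R 2 and 1 R 3, but not 2 R 3.
Only symmetric holds.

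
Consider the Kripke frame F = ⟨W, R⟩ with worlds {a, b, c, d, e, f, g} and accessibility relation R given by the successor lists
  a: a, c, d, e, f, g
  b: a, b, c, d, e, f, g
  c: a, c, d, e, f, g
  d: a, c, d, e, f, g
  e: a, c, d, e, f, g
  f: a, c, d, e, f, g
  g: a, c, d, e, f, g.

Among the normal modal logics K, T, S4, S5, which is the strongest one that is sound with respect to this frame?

S4

Reflexive (axiom T): yes — every world is R-related to itself.
Transitive (axiom 4): yes — every two-step R-path is closed by a direct edge.
Euclidean (axiom 5): no — b R a and b R b, but not a R b.
So F validates K, T, S4; S5 would additionally require R to be Euclidean. The strongest is S4.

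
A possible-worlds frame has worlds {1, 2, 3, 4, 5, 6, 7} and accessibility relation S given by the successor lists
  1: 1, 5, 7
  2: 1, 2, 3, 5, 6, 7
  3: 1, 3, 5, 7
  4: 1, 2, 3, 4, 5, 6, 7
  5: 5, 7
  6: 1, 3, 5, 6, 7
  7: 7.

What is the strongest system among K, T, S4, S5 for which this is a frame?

S4

Reflexive (axiom T): yes — every world is S-related to itself.
Transitive (axiom 4): yes — every two-step S-path is closed by a direct edge.
Euclidean (axiom 5): no — 1 S 7 and 1 S 5, but not 7 S 5.
So F validates K, T, S4; S5 would additionally require S to be Euclidean. The strongest is S4.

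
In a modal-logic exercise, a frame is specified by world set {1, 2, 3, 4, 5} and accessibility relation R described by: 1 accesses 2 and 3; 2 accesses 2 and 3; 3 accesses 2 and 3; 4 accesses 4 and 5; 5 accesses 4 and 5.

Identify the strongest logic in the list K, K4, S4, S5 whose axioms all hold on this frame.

Transitive (axiom 4): yes — every two-step R-path is closed by a direct edge.
Reflexive (axiom T): no — 1 is not related to itself.
Euclidean (axiom 5): yes — any two successors of a common world are R-related.
So F validates K, K4; S4 would additionally require R to be reflexive. The strongest is K4.

K4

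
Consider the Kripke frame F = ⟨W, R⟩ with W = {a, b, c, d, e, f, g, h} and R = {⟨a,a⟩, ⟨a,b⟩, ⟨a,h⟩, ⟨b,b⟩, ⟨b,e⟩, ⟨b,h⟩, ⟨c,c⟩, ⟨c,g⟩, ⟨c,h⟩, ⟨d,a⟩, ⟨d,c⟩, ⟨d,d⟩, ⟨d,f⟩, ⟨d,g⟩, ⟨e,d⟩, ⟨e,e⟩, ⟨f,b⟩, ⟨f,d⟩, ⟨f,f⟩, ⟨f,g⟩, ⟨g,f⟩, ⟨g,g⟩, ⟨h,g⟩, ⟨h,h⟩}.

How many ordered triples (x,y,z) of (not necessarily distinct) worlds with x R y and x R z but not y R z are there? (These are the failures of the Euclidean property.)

30

Enumerating: (a,b,a), (a,h,a), (a,h,b), (b,e,b), (b,e,h), (b,h,b), (b,h,e), (c,g,c), (c,g,h), (c,h,c), (d,a,c), (d,a,d), … and 18 more.
Total: 30.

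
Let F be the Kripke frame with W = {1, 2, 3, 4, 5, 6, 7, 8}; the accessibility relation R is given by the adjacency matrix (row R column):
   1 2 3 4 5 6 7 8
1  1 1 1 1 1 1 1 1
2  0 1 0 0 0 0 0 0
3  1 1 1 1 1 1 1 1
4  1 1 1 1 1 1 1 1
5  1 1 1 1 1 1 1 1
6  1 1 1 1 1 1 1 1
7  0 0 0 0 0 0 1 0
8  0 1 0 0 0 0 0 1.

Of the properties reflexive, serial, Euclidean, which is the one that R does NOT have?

Reflexive: yes — every world is R-related to itself.
Serial: yes — every world has a successor (e.g. 1 R 1).
Euclidean: no — 1 R 2 and 1 R 3, but not 2 R 3.
Only Euclidean fails.

Euclidean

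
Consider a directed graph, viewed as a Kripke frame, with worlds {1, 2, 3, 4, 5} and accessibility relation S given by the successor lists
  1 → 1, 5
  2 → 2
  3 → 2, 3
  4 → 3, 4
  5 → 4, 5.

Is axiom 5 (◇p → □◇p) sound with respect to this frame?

By correspondence theory, 5 is valid on a frame iff S is Euclidean.
Euclidean: no — 1 S 5 and 1 S 1, but not 5 S 1.

No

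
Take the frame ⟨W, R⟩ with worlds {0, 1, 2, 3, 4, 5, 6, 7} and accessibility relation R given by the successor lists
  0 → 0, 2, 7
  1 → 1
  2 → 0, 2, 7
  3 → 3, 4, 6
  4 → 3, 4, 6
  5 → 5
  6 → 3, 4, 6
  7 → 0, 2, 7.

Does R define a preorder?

Reflexive: yes — every world is R-related to itself.
Transitive: yes — every two-step R-path is closed by a direct edge.
So R is a preorder.

Yes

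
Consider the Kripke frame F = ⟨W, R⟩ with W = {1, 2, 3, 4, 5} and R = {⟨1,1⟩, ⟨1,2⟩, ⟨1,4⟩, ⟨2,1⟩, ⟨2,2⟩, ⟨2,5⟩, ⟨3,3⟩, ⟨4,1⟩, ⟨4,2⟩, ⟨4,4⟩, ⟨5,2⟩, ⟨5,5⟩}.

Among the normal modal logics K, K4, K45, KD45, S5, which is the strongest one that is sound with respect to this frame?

Transitive (axiom 4): no — 1 R 2 and 2 R 5, but not 1 R 5.
Euclidean (axiom 5): no — 1 R 2 and 1 R 4, but not 2 R 4.
Serial (axiom D): yes — every world has a successor (e.g. 1 R 1).
Reflexive (axiom T): yes — every world is R-related to itself.
So F validates K; K4 would additionally require R to be transitive. The strongest is K.

K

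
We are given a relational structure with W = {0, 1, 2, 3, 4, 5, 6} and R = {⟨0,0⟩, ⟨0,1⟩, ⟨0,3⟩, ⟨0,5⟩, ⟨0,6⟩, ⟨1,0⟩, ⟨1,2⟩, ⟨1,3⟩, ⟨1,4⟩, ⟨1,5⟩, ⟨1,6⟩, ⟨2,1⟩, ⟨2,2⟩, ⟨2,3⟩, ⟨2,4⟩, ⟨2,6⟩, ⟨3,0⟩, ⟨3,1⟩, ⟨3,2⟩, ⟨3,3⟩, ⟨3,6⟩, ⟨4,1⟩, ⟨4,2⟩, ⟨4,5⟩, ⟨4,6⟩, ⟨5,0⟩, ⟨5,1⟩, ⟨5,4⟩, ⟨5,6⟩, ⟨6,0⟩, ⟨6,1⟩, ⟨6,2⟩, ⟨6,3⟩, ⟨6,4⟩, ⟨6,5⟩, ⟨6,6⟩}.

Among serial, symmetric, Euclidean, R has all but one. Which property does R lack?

Euclidean

Serial: yes — every world has a successor (e.g. 0 R 0).
Symmetric: yes — every pair in R has its reverse in R.
Euclidean: no — 0 R 3 and 0 R 5, but not 3 R 5.
Only Euclidean fails.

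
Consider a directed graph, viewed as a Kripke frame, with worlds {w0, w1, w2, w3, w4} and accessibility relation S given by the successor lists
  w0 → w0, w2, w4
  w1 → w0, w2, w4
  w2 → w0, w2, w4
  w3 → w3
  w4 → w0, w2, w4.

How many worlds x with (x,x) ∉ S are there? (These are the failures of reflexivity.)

Enumerating: w1.

1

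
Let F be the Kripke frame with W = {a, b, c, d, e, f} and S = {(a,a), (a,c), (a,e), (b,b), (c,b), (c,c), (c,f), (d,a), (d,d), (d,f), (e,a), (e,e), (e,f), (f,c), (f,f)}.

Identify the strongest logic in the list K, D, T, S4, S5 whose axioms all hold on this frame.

T

Serial (axiom D): yes — every world has a successor (e.g. a S a).
Reflexive (axiom T): yes — every world is S-related to itself.
Transitive (axiom 4): no — a S c and c S b, but not a S b.
Euclidean (axiom 5): no — a S c and a S e, but not c S e.
So F validates K, D, T; S4 would additionally require S to be transitive. The strongest is T.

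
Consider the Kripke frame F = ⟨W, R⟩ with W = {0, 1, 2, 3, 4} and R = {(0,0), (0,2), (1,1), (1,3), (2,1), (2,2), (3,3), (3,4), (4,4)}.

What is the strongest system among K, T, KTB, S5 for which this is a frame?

Reflexive (axiom T): yes — every world is R-related to itself.
Symmetric (axiom B): no — 0 R 2 but not 2 R 0.
Euclidean (axiom 5): no — 0 R 2 and 0 R 0, but not 2 R 0.
So F validates K, T; KTB would additionally require R to be symmetric. The strongest is T.

T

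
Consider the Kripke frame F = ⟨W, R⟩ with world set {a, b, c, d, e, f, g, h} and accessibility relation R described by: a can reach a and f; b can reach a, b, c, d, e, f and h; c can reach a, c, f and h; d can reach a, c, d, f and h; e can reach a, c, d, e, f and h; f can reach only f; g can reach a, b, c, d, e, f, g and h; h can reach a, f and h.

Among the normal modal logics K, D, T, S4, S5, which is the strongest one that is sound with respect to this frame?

Serial (axiom D): yes — every world has a successor (e.g. a R a).
Reflexive (axiom T): yes — every world is R-related to itself.
Transitive (axiom 4): yes — every two-step R-path is closed by a direct edge.
Euclidean (axiom 5): no — b R a and b R c, but not a R c.
So F validates K, D, T, S4; S5 would additionally require R to be Euclidean. The strongest is S4.

S4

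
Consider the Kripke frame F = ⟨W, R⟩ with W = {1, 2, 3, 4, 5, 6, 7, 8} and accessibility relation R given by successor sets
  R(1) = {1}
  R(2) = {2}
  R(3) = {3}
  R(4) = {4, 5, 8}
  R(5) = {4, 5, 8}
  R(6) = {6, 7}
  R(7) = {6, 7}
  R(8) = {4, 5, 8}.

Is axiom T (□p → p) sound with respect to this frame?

By correspondence theory, T is valid on a frame iff R is reflexive.
Reflexive: yes — every world is R-related to itself.

Yes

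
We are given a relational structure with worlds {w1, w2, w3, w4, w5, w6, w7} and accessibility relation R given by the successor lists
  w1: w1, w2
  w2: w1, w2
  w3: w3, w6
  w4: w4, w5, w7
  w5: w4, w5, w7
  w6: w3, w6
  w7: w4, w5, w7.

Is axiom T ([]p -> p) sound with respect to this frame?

Yes

Axiom T corresponds to the accessibility relation being reflexive.
Reflexive: yes — every world is R-related to itself.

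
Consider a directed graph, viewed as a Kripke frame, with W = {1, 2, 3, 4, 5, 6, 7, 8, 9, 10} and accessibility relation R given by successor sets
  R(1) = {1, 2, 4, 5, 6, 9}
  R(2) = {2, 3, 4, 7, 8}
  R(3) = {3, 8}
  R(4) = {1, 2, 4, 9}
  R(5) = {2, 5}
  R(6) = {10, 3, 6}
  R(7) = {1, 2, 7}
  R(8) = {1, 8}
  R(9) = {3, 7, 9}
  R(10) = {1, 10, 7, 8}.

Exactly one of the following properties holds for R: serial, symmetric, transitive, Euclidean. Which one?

Serial: yes — every world has a successor (e.g. 1 R 1).
Symmetric: no — 1 R 2 but not 2 R 1.
Transitive: no — 1 R 2 and 2 R 3, but not 1 R 3.
Euclidean: no — 1 R 2 and 1 R 5, but not 2 R 5.
Only serial holds.

serial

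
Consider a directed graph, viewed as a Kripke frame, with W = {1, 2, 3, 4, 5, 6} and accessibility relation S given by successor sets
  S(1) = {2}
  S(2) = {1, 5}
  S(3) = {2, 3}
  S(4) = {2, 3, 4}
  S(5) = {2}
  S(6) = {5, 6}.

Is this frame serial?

Serial: yes — every world has a successor (e.g. 1 S 2).

Yes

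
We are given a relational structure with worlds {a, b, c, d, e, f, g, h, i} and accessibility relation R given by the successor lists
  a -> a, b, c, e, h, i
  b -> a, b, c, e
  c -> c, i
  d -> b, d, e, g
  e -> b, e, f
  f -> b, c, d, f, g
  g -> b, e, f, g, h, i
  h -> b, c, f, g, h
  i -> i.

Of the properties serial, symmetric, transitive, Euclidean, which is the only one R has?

serial

Serial: yes — every world has a successor (e.g. a R a).
Symmetric: no — a R c but not c R a.
Transitive: no — a R e and e R f, but not a R f.
Euclidean: no — a R b and a R h, but not b R h.
Only serial holds.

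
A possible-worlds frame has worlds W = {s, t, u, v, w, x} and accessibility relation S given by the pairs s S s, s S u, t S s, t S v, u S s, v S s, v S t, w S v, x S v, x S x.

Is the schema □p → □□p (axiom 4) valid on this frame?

No

Axiom 4 corresponds to the accessibility relation being transitive.
Transitive: no — t S s and s S u, but not t S u.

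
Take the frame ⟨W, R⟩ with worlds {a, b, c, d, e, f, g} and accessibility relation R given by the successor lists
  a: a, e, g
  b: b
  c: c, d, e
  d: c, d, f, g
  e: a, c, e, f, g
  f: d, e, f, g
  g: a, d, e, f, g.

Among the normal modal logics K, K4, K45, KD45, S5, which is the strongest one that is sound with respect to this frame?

Transitive (axiom 4): no — a R e and e R c, but not a R c.
Euclidean (axiom 5): no — c R d and c R e, but not d R e.
Serial (axiom D): yes — every world has a successor (e.g. a R a).
Reflexive (axiom T): yes — every world is R-related to itself.
So F validates K; K4 would additionally require R to be transitive. The strongest is K.

K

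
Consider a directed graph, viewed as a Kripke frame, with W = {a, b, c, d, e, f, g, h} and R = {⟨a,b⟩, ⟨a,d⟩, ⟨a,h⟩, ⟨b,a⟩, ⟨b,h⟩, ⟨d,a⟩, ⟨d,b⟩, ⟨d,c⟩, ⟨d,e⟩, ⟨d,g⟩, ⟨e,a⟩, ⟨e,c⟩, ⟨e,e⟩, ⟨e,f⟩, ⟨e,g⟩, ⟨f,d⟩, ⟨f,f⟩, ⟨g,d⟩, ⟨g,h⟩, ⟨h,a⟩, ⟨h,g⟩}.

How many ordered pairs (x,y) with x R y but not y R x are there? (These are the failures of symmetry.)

9

Enumerating: (b,h), (d,b), (d,c), (d,e), (e,a), (e,c), (e,f), (e,g), (f,d).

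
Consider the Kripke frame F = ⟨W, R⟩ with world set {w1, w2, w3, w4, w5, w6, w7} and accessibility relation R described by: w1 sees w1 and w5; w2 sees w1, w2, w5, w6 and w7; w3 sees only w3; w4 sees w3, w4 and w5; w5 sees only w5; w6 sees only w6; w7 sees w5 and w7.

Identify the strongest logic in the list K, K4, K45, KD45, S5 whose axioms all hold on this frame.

K4

Transitive (axiom 4): yes — every two-step R-path is closed by a direct edge.
Euclidean (axiom 5): no — w2 R w1 and w2 R w6, but not w1 R w6.
Serial (axiom D): yes — every world has a successor (e.g. w1 R w1).
Reflexive (axiom T): yes — every world is R-related to itself.
So F validates K, K4; K45 would additionally require R to be Euclidean. The strongest is K4.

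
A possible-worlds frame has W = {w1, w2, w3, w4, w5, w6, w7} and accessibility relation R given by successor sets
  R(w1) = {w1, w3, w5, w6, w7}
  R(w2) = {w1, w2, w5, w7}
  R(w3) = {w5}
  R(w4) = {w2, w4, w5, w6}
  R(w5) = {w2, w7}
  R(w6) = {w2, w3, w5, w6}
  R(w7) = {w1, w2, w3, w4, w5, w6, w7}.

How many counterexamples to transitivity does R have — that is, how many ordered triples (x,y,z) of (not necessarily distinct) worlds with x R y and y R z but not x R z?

25

Enumerating: (w1,w5,w2), (w1,w6,w2), (w1,w7,w2), (w1,w7,w4), (w2,w1,w3), (w2,w1,w6), (w2,w7,w3), (w2,w7,w4), (w2,w7,w6), (w3,w5,w2), (w3,w5,w7), (w4,w2,w1), … and 13 more.
Total: 25.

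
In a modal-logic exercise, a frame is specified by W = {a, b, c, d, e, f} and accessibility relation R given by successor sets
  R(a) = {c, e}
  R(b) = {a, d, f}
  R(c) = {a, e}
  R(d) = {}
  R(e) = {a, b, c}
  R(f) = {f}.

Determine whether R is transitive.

No

Transitive: no — a R e and e R b, but not a R b.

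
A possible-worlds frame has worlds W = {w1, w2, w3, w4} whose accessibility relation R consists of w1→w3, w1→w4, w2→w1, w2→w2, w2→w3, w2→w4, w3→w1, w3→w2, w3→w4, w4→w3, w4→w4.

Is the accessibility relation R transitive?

No

Transitive: no — w1 R w3 and w3 R w2, but not w1 R w2.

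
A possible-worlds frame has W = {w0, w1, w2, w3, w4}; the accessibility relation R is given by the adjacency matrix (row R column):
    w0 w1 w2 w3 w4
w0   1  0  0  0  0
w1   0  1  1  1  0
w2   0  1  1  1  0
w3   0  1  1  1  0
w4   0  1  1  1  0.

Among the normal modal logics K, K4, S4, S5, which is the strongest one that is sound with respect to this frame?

K4

Transitive (axiom 4): yes — every two-step R-path is closed by a direct edge.
Reflexive (axiom T): no — w4 is not related to itself.
Euclidean (axiom 5): yes — any two successors of a common world are R-related.
So F validates K, K4; S4 would additionally require R to be reflexive. The strongest is K4.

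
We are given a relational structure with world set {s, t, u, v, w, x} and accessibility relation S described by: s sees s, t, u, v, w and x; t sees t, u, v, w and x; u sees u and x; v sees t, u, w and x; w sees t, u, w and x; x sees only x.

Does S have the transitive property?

Transitive: no — w S t and t S v, but not w S v.

No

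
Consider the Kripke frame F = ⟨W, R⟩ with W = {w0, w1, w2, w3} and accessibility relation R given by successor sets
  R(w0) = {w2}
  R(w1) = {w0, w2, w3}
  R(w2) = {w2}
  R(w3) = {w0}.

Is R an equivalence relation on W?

Reflexive: no — w0 is not related to itself.
Symmetric: no — w0 R w2 but not w2 R w0.
Transitive: no — w3 R w0 and w0 R w2, but not w3 R w2.
So R is not an equivalence relation.

No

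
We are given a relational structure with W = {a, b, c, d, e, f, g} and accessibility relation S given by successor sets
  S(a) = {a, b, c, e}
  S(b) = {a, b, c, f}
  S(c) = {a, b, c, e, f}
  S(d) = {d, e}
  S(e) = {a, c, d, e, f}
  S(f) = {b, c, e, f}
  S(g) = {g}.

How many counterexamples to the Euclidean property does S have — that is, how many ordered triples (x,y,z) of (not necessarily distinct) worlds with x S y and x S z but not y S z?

Enumerating: (a,b,e), (a,e,b), (b,a,f), (b,f,a), (c,a,f), (c,b,e), (c,e,b), (c,f,a), (e,a,d), (e,a,f), (e,c,d), (e,d,a), (e,d,c), (e,d,f), (e,f,a), (e,f,d), (f,b,e), (f,e,b).

18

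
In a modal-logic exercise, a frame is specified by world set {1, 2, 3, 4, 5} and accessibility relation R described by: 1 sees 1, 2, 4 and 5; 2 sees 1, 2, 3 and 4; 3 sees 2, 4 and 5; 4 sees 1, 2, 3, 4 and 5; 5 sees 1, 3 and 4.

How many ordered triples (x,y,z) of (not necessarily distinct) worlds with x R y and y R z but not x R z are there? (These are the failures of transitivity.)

18

Enumerating: (1,2,3), (1,4,3), (1,5,3), (2,1,5), (2,3,5), (2,4,5), (3,2,1), (3,2,3), (3,4,1), (3,4,3), (3,5,1), (3,5,3), (5,1,2), (5,1,5), (5,3,2), (5,3,5), (5,4,2), (5,4,5).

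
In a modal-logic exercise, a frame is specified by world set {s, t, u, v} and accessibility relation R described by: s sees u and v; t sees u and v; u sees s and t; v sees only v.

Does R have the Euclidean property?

Euclidean: no — s R u and s R v, but not u R v.

No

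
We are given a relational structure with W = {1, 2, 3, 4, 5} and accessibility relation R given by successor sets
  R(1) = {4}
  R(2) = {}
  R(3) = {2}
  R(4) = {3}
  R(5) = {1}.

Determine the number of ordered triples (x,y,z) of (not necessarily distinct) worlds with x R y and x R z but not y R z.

Enumerating: (1,4,4), (3,2,2), (4,3,3), (5,1,1).

4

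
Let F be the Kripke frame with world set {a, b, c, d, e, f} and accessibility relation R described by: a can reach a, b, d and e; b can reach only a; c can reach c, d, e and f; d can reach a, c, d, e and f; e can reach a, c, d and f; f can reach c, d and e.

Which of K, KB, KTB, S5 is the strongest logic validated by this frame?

Symmetric (axiom B): yes — every pair in R has its reverse in R.
Reflexive (axiom T): no — b is not related to itself.
Euclidean (axiom 5): no — a R b and a R d, but not b R d.
So F validates K, KB; KTB would additionally require R to be reflexive. The strongest is KB.

KB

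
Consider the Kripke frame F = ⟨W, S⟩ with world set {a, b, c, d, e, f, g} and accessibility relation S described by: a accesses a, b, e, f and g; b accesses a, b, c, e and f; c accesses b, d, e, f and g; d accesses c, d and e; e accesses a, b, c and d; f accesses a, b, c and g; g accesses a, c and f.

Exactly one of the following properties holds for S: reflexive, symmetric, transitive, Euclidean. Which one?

Reflexive: no — c is not related to itself.
Symmetric: yes — every pair in S has its reverse in S.
Transitive: no — a S b and b S c, but not a S c.
Euclidean: no — a S b and a S g, but not b S g.
Only symmetric holds.

symmetric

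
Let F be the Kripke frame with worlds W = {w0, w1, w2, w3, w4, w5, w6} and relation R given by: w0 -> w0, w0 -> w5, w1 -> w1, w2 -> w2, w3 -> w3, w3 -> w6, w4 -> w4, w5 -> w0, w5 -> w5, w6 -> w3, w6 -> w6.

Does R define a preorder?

Reflexive: yes — every world is R-related to itself.
Transitive: yes — every two-step R-path is closed by a direct edge.
So R is a preorder.

Yes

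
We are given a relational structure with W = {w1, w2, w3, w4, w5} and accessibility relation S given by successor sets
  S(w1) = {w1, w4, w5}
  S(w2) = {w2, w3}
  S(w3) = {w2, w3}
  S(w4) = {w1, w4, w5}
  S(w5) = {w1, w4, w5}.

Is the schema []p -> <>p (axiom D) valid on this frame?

Yes

The schema D characterises exactly the serial frames.
Serial: yes — every world has a successor (e.g. w1 S w1).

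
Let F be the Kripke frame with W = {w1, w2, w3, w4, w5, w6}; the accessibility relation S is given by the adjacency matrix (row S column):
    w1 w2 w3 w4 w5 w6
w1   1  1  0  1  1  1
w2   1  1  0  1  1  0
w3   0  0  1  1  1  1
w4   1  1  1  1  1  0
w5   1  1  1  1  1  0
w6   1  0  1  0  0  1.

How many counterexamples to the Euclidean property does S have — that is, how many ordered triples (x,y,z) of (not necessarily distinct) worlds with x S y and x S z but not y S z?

Enumerating: (w1,w2,w6), (w1,w4,w6), (w1,w5,w6), (w1,w6,w2), (w1,w6,w4), (w1,w6,w5), (w3,w4,w6), (w3,w5,w6), (w3,w6,w4), (w3,w6,w5), (w4,w1,w3), (w4,w2,w3), … and 8 more.
Total: 20.

20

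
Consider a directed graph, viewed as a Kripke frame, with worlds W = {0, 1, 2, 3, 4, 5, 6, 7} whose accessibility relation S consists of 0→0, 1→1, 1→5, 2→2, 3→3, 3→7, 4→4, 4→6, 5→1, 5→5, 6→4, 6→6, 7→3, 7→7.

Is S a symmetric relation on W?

Yes

Symmetric: yes — every pair in S has its reverse in S.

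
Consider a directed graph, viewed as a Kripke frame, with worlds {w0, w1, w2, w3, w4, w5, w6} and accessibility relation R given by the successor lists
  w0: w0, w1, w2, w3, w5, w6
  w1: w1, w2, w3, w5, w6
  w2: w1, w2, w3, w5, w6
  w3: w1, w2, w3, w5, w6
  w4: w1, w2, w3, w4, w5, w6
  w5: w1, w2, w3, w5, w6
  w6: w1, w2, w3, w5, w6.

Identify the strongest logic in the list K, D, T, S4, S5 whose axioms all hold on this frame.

Serial (axiom D): yes — every world has a successor (e.g. w0 R w0).
Reflexive (axiom T): yes — every world is R-related to itself.
Transitive (axiom 4): yes — every two-step R-path is closed by a direct edge.
Euclidean (axiom 5): no — w0 R w1 and w0 R w0, but not w1 R w0.
So F validates K, D, T, S4; S5 would additionally require R to be Euclidean. The strongest is S4.

S4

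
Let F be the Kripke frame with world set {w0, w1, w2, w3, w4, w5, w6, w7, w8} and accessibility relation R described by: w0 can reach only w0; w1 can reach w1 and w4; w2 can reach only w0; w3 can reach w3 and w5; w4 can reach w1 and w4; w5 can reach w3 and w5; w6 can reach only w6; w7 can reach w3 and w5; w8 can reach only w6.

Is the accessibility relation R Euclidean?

Euclidean: yes — any two successors of a common world are R-related.

Yes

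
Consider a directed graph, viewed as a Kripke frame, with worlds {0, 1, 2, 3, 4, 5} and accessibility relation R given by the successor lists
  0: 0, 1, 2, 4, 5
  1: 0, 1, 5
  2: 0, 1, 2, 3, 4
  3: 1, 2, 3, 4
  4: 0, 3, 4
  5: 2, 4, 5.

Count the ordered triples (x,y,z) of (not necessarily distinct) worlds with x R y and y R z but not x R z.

Enumerating: (0,2,3), (0,4,3), (1,0,2), (1,0,4), (1,5,2), (1,5,4), (2,0,5), (2,1,5), (3,1,0), (3,1,5), (3,2,0), (3,4,0), … and 10 more.
Total: 22.

22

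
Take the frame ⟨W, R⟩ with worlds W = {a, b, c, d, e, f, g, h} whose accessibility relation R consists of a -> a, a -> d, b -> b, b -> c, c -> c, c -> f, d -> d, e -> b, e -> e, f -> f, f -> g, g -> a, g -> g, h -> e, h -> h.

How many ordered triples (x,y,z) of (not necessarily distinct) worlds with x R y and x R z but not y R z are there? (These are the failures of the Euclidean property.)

Enumerating: (a,d,a), (b,c,b), (c,f,c), (e,b,e), (f,g,f), (g,a,g), (h,e,h).

7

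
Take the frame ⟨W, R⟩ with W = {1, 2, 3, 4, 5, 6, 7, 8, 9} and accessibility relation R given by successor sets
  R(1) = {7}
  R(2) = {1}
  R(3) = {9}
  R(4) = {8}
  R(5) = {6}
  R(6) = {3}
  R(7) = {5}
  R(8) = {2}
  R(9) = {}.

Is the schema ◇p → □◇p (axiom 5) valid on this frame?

The schema 5 characterises exactly the Euclidean frames.
Euclidean: no — 1 R 7 and 1 R 7, but not 7 R 7.

No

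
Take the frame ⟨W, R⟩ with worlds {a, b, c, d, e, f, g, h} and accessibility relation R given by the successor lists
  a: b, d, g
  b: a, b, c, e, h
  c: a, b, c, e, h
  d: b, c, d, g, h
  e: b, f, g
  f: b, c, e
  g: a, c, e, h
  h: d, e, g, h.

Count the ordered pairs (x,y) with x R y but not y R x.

Enumerating: (a,d), (b,h), (c,a), (c,e), (c,h), (d,b), (d,c), (d,g), (f,b), (f,c), (g,c), (h,e).

12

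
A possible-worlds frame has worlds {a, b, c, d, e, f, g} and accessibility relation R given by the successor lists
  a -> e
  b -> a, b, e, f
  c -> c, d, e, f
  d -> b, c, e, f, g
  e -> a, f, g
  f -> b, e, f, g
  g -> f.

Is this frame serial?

Serial: yes — every world has a successor (e.g. a R e).

Yes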